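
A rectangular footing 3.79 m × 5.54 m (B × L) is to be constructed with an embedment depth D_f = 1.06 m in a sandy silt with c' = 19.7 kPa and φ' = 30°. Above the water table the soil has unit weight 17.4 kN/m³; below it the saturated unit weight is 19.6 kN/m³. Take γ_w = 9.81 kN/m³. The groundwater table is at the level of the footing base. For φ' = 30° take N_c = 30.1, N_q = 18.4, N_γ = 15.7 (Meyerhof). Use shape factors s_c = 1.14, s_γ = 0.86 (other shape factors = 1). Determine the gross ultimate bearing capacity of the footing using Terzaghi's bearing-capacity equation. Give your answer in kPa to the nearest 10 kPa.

q_ult ≈ 1270 kPa

Overburden at base level: q = 17.4 × 1.06 = 18.444 kPa.
Below the base the soil is submerged, so the ½γBN_γ term uses γ' = 19.6 − 9.81 = 9.79 kN/m³.
Cohesion term c·N_c·s_c = 19.7 × 30.1 × 1.14 = 675.99 kPa; surcharge term q·N_q = 18.444 × 18.4 = 339.37 kPa; self-weight term 0.5·γ·B·N_γ·s_γ = 0.5 × 9.79 × 3.79 × 15.7 × 0.86 = 250.49 kPa.
q_ult = 675.99 + 339.37 + 250.49 = 1265.8 kPa.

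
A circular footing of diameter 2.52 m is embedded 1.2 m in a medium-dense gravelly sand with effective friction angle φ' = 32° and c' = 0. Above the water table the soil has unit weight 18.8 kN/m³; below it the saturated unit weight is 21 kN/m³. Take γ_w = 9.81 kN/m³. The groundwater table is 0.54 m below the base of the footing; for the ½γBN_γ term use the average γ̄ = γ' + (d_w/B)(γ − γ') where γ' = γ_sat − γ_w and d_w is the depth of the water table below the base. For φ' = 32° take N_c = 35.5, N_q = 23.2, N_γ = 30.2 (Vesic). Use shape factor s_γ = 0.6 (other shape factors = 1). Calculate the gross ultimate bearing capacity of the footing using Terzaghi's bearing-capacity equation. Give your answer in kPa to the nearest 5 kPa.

q_ult ≈ 815 kPa

Effective surcharge at the founding depth q = γ·D_f = 18.8 × 1.2 = 22.56 kPa.
With d_w = 0.54 m < B, γ̄ = 11.19 + (0.54/2.52) × (18.8 − 11.19) = 12.821 kN/m³.
q_ult = q·N_q + 0.5·γ·B·N_γ·s_γ
     = 22.56 × 23.2 + 0.5 × 12.821 × 2.52 × 30.2 × 0.6
     = 523.39 + 292.71 = 816.1 kPa.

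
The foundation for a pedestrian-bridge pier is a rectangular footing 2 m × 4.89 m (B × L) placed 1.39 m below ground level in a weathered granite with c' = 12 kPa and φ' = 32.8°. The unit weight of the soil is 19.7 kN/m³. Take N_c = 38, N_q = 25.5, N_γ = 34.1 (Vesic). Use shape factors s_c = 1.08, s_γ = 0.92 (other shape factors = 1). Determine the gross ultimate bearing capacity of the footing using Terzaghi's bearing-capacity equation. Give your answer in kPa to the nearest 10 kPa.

q = γ·D_f = 19.7 × 1.39 = 27.383 kPa.
c·N_c·s_c = 12 × 38 × 1.08 = 492.48 kPa
q·N_q = 27.383 × 25.5 = 698.27 kPa
0.5·γ·B·N_γ·s_γ = 0.5 × 19.7 × 2 × 34.1 × 0.92 = 618.03 kPa
q_ult = 492.48 + 698.27 + 618.03 = 1808.8 kPa.

q_ult ≈ 1810 kPa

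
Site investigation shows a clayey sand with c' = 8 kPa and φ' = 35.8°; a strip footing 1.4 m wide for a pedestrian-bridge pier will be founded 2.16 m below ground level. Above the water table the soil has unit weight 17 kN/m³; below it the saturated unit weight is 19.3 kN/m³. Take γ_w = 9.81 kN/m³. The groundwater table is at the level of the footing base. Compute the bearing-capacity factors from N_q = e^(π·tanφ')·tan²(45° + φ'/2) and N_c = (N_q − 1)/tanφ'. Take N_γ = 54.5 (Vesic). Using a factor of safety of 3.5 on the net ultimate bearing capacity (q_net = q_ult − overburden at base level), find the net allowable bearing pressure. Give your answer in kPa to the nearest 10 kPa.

q_all(net) ≈ 590 kPa

N_q = e^(π·tan35.8°)·tan²(62.9°) = 36.81; N_c = (N_q − 1)/tanφ' = 49.65.
Overburden at base level: q = 17 × 2.16 = 36.72 kPa.
Below the base the soil is submerged, so the ½γBN_γ term uses γ' = 19.3 − 9.81 = 9.49 kN/m³.
Cohesion term c·N_c = 8 × 49.649 = 397.19 kPa; surcharge term q·N_q = 36.72 × 36.808 = 1351.6 kPa; self-weight term 0.5·γ·B·N_γ = 0.5 × 9.49 × 1.4 × 54.5 = 362.04 kPa.
q_ult = 397.19 + 1351.6 + 362.04 = 2110.8 kPa.
q_net = 2110.8 − 36.72 = 2074.1 kPa.
q_all(net) = 2074.1 / 3.5 = 592.6 kPa.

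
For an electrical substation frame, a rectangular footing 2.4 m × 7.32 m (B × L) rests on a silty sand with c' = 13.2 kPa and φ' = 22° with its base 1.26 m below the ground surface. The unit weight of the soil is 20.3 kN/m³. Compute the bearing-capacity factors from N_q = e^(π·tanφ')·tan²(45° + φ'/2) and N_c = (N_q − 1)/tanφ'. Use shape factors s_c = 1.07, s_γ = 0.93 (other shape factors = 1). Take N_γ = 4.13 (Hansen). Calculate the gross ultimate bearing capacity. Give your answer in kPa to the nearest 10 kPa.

q_ult ≈ 530 kPa

tan22° = 0.404, so N_q = e^(π×0.404)·tan²(56°) = 3.558 × 2.198 = 7.82.
N_c = (7.82 − 1)/tan22° = 16.88.
q = γ·D_f = 20.3 × 1.26 = 25.578 kPa.
c·N_c·s_c = 13.2 × 16.883 × 1.07 = 238.45 kPa
q·N_q = 25.578 × 7.8211 = 200.05 kPa
0.5·γ·B·N_γ·s_γ = 0.5 × 20.3 × 2.4 × 4.13 × 0.93 = 93.564 kPa
q_ult = 238.45 + 200.05 + 93.564 = 532.07 kPa.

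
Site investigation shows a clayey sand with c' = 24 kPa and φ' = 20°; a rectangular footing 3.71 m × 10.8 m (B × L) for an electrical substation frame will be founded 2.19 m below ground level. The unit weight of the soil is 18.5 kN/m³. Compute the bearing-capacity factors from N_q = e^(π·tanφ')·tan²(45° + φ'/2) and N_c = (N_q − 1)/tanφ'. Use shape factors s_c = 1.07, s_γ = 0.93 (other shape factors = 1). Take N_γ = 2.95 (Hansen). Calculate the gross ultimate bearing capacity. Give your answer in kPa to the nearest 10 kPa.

q_ult ≈ 730 kPa

tan20° = 0.364, so N_q = e^(π×0.364)·tan²(55°) = 3.138 × 2.04 = 6.4.
N_c = (6.4 − 1)/tan20° = 14.83.
Overburden at base level: q = 18.5 × 2.19 = 40.515 kPa.
Cohesion term c·N_c·s_c = 24 × 14.835 × 1.07 = 380.96 kPa; surcharge term q·N_q = 40.515 × 6.3994 = 259.27 kPa; self-weight term 0.5·γ·B·N_γ·s_γ = 0.5 × 18.5 × 3.71 × 2.95 × 0.93 = 94.15 kPa.
q_ult = 380.96 + 259.27 + 94.15 = 734.38 kPa.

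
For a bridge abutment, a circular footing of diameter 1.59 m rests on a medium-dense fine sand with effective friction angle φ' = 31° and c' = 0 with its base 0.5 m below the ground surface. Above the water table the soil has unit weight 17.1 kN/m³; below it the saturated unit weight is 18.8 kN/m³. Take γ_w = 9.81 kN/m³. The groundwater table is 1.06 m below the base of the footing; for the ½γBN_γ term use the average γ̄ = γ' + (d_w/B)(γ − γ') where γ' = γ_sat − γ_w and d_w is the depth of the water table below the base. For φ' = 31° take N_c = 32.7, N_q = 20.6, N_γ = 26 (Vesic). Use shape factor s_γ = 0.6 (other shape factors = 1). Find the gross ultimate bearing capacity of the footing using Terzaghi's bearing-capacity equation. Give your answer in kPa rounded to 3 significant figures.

Effective surcharge at the founding depth q = γ·D_f = 17.1 × 0.5 = 8.55 kPa.
With d_w = 1.06 m < B, γ̄ = 8.99 + (1.06/1.59) × (17.1 − 8.99) = 14.397 kN/m³.
q_ult = q·N_q + 0.5·γ·B·N_γ·s_γ
     = 8.55 × 20.6 + 0.5 × 14.397 × 1.59 × 26 × 0.6
     = 176.13 + 178.55 = 354.68 kPa.

q_ult ≈ 355 kPa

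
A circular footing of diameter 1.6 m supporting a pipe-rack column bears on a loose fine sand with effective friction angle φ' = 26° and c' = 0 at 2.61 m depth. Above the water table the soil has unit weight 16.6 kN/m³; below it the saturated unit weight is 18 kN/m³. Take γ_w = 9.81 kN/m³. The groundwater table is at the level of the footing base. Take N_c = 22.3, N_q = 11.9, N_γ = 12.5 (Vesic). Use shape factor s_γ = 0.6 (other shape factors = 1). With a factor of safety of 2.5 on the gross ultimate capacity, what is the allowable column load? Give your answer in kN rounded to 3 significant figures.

P_all ≈ 454 kN

q = γ·D_f = 16.6 × 2.61 = 43.326 kPa.
For the ½γBN_γ term take γ' = 18 − 9.81 = 8.19 kN/m³ (soil below base is submerged).
q·N_q = 43.326 × 11.9 = 515.58 kPa
0.5·γ·B·N_γ·s_γ = 0.5 × 8.19 × 1.6 × 12.5 × 0.6 = 49.14 kPa
q_ult = 515.58 + 49.14 = 564.72 kPa.
Gross allowable pressure q_all = 564.72 / 2.5 = 225.89 kPa.
Footing area = 2.0106 m², so allowable column load = 225.89 × 2.0106 = 454.17 kN.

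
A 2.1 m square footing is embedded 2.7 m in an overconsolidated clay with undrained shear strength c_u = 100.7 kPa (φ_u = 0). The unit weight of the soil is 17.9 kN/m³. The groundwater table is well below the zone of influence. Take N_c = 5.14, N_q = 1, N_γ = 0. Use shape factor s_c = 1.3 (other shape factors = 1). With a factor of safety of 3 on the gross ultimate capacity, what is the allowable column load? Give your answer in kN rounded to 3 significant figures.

q = γ·D_f = 17.9 × 2.7 = 48.33 kPa.
c·N_c·s_c = 100.7 × 5.14 × 1.3 = 672.88 kPa
q·N_q = 48.33 × 1 = 48.33 kPa
q_ult = 672.88 + 48.33 = 721.21 kPa.
Gross allowable pressure q_all = 721.21 / 3 = 240.4 kPa.
Footing area = 4.41 m², so allowable column load = 240.4 × 4.41 = 1060.2 kN.

P_all ≈ 1060 kN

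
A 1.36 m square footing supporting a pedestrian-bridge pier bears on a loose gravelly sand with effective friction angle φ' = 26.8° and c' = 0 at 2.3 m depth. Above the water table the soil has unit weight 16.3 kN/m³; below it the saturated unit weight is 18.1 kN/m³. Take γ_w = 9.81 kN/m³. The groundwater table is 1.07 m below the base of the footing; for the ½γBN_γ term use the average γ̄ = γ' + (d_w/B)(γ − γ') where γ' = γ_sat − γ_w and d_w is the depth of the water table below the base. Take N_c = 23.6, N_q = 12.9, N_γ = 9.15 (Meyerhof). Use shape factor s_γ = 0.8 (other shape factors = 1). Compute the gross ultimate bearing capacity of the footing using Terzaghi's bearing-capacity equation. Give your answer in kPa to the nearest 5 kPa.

Overburden at base level: q = 16.3 × 2.3 = 37.49 kPa.
The water table is 1.07 m below the base (< B = 1.36 m), so the ½γBN_γ term uses γ̄ = γ' + (d_w/B)(γ − γ') = 8.29 + (1.07/1.36)(16.3 − 8.29) = 14.592 kN/m³.
Surcharge term q·N_q = 37.49 × 12.9 = 483.62 kPa; self-weight term 0.5·γ·B·N_γ·s_γ = 0.5 × 14.592 × 1.36 × 9.15 × 0.8 = 72.633 kPa.
q_ult = 483.62 + 72.633 = 556.25 kPa.

q_ult ≈ 555 kPa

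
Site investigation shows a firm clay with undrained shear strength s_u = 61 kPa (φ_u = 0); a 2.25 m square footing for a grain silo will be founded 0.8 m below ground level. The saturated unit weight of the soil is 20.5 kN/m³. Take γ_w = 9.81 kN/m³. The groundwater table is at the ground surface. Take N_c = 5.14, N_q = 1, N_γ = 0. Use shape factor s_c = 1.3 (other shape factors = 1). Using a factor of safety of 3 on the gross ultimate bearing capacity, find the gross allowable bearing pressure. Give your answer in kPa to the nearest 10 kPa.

q_all ≈ 140 kPa

With the water table at the surface the whole profile is submerged: γ' = 20.5 − 9.81 = 10.69 kN/m³, so q = γ'·D_f = 8.552 kPa.
q_ult = c·N_c·s_c + q·N_q
     = 61 × 5.14 × 1.3 + 8.552 × 1
     = 407.6 + 8.552 = 416.15 kPa.
q_all = 416.15 / 3 = 138.72 kPa.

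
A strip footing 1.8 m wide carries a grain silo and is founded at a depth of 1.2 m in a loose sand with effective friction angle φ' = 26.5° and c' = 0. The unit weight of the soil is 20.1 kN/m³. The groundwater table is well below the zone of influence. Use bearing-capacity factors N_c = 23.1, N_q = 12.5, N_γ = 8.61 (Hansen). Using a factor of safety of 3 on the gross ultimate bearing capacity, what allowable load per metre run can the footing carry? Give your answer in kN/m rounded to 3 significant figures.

Overburden at base level: q = 20.1 × 1.2 = 24.12 kPa.
Surcharge term q·N_q = 24.12 × 12.5 = 301.5 kPa; self-weight term 0.5·γ·B·N_γ = 0.5 × 20.1 × 1.8 × 8.61 = 155.75 kPa.
q_ult = 301.5 + 155.75 = 457.25 kPa.
Gross allowable pressure q_all = 457.25 / 3 = 152.42 kPa.
Allowable wall load = q_all × B = 152.42 × 1.8 = 274.35 kN per metre run.

≈ 274 kN/m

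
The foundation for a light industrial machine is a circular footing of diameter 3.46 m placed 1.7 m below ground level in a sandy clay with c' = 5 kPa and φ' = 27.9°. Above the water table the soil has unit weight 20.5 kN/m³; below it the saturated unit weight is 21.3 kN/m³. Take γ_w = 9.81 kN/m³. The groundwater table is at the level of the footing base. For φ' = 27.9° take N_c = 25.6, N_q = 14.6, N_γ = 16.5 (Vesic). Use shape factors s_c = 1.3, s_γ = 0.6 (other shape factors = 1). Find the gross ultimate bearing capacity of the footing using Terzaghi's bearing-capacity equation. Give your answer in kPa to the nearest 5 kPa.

q_ult ≈ 870 kPa

Effective surcharge at the founding depth q = γ·D_f = 20.5 × 1.7 = 34.85 kPa.
The water table coincides with the base, so in the self-weight term γ → γ' = 11.49 kN/m³.
q_ult = c·N_c·s_c + q·N_q + 0.5·γ·B·N_γ·s_γ
     = 5 × 25.6 × 1.3 + 34.85 × 14.6 + 0.5 × 11.49 × 3.46 × 16.5 × 0.6
     = 166.4 + 508.81 + 196.79 = 872 kPa.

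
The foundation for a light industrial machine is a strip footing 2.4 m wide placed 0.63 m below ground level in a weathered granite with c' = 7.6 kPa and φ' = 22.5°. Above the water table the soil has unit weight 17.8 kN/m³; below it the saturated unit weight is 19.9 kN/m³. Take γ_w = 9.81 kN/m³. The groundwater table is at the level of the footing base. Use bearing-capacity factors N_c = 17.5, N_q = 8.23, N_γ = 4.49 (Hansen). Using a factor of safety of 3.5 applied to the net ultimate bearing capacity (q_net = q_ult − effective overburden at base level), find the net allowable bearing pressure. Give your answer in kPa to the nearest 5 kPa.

q = γ·D_f = 17.8 × 0.63 = 11.214 kPa.
For the ½γBN_γ term take γ' = 19.9 − 9.81 = 10.09 kN/m³ (soil below base is submerged).
c·N_c = 7.6 × 17.5 = 133 kPa
q·N_q = 11.214 × 8.23 = 92.291 kPa
0.5·γ·B·N_γ = 0.5 × 10.09 × 2.4 × 4.49 = 54.365 kPa
q_ult = 133 + 92.291 + 54.365 = 279.66 kPa.
Net ultimate: q_net = 279.66 − 11.214 = 268.44 kPa.
q_all(net) = 268.44 / 3.5 = 76.698 kPa.

q_all(net) ≈ 75 kPa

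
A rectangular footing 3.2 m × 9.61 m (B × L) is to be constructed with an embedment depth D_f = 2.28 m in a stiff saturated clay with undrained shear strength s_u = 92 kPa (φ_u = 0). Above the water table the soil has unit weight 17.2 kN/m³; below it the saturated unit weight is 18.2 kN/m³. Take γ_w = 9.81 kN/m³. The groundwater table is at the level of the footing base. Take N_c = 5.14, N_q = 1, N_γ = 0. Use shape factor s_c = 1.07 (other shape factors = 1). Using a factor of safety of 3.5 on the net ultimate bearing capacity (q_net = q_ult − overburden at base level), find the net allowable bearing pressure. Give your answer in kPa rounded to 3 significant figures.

q = γ·D_f = 17.2 × 2.28 = 39.216 kPa.
c·N_c·s_c = 92 × 5.14 × 1.07 = 505.98 kPa
q·N_q = 39.216 × 1 = 39.216 kPa
q_ult = 505.98 + 39.216 = 545.2 kPa.
q_net = 545.2 − 39.216 = 505.98 kPa.
q_all(net) = 505.98 / 3.5 = 144.57 kPa.

q_all(net) ≈ 145 kPa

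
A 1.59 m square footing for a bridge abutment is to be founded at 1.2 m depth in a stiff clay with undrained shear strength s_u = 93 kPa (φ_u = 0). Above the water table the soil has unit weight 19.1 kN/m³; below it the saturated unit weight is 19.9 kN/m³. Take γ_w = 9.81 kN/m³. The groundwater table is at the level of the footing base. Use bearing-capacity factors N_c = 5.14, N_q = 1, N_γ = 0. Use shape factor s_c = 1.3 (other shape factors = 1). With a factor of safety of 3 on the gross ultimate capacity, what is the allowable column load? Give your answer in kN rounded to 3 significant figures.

P_all ≈ 543 kN

Overburden at base level: q = 19.1 × 1.2 = 22.92 kPa.
Cohesion term c·N_c·s_c = 93 × 5.14 × 1.3 = 621.43 kPa; surcharge term q·N_q = 22.92 × 1 = 22.92 kPa.
q_ult = 621.43 + 22.92 = 644.35 kPa.
Gross allowable pressure q_all = 644.35 / 3 = 214.78 kPa.
Footing area = 2.5281 m², so allowable column load = 214.78 × 2.5281 = 542.99 kN.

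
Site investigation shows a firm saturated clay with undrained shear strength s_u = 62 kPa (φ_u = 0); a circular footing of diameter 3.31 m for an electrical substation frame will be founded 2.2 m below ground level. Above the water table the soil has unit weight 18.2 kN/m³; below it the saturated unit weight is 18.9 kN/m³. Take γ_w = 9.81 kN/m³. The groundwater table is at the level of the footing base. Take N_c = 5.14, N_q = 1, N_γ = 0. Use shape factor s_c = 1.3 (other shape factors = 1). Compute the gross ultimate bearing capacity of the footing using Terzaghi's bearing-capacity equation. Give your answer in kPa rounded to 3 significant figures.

q_ult ≈ 454 kPa

Effective surcharge at the founding depth q = γ·D_f = 18.2 × 2.2 = 40.04 kPa.
q_ult = c·N_c·s_c + q·N_q
     = 62 × 5.14 × 1.3 + 40.04 × 1
     = 414.28 + 40.04 = 454.32 kPa.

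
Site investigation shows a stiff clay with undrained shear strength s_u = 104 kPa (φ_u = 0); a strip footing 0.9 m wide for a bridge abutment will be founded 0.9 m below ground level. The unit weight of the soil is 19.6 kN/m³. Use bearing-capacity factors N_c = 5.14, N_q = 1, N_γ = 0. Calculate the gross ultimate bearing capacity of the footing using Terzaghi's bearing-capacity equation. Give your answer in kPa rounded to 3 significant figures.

Effective surcharge at the founding depth q = γ·D_f = 19.6 × 0.9 = 17.64 kPa.
q_ult = c·N_c + q·N_q
     = 104 × 5.14 + 17.64 × 1
     = 534.56 + 17.64 = 552.2 kPa.

q_ult ≈ 552 kPa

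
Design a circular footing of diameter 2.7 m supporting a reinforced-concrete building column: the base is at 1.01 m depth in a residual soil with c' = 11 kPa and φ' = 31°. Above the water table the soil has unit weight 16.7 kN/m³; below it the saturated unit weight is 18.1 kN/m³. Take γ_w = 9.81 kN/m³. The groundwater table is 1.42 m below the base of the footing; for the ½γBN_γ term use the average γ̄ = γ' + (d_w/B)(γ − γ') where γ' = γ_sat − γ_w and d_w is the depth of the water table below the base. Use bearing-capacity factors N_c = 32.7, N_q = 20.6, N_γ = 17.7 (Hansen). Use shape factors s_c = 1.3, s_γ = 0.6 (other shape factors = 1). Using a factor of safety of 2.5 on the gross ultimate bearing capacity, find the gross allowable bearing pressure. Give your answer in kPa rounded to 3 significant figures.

Effective surcharge at the founding depth q = γ·D_f = 16.7 × 1.01 = 16.867 kPa.
With d_w = 1.42 m < B, γ̄ = 8.29 + (1.42/2.7) × (16.7 − 8.29) = 12.713 kN/m³.
q_ult = c·N_c·s_c + q·N_q + 0.5·γ·B·N_γ·s_γ
     = 11 × 32.7 × 1.3 + 16.867 × 20.6 + 0.5 × 12.713 × 2.7 × 17.7 × 0.6
     = 467.61 + 347.46 + 182.27 = 997.34 kPa.
q_all = 997.34 / 2.5 = 398.93 kPa.

q_all ≈ 399 kPa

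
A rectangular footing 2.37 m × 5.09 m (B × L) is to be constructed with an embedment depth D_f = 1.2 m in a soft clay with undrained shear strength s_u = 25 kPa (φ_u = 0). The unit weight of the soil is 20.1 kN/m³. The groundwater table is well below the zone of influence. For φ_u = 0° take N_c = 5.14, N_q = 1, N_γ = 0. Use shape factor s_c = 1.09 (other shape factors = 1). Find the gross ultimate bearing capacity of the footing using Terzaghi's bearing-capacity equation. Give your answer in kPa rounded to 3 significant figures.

Effective surcharge at the founding depth q = γ·D_f = 20.1 × 1.2 = 24.12 kPa.
q_ult = c·N_c·s_c + q·N_q
     = 25 × 5.14 × 1.09 + 24.12 × 1
     = 140.06 + 24.12 = 164.19 kPa.

q_ult ≈ 164 kPa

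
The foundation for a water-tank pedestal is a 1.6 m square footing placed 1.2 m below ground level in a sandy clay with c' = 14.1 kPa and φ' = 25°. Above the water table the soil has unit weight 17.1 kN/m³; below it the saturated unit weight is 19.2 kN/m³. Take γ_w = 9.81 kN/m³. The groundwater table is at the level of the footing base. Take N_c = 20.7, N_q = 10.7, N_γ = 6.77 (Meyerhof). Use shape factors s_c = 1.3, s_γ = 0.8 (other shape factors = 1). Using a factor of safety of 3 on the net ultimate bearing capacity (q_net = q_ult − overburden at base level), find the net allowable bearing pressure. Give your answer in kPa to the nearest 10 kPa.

Effective surcharge at the founding depth q = γ·D_f = 17.1 × 1.2 = 20.52 kPa.
The water table coincides with the base, so in the self-weight term γ → γ' = 9.39 kN/m³.
q_ult = c·N_c·s_c + q·N_q + 0.5·γ·B·N_γ·s_γ
     = 14.1 × 20.7 × 1.3 + 20.52 × 10.7 + 0.5 × 9.39 × 1.6 × 6.77 × 0.8
     = 379.43 + 219.56 + 40.685 = 639.68 kPa.
q_net = 639.68 − 20.52 = 619.16 kPa.
q_all(net) = 619.16 / 3 = 206.39 kPa.

q_all(net) ≈ 210 kPa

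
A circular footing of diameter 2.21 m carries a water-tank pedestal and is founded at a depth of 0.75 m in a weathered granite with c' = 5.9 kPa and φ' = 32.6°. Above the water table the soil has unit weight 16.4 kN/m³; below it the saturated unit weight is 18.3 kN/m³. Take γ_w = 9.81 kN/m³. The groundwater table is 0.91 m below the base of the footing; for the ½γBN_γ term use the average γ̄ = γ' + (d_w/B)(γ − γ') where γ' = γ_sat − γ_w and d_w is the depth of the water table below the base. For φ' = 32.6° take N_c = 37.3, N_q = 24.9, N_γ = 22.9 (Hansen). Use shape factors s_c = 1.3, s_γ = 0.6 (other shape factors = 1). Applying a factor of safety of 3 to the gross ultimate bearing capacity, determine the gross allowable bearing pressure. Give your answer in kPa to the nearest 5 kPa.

Effective surcharge at the founding depth q = γ·D_f = 16.4 × 0.75 = 12.3 kPa.
With d_w = 0.91 m < B, γ̄ = 8.49 + (0.91/2.21) × (16.4 − 8.49) = 11.747 kN/m³.
q_ult = c·N_c·s_c + q·N_q + 0.5·γ·B·N_γ·s_γ
     = 5.9 × 37.3 × 1.3 + 12.3 × 24.9 + 0.5 × 11.747 × 2.21 × 22.9 × 0.6
     = 286.09 + 306.27 + 178.35 = 770.71 kPa.
q_all = q_ult / FS = 770.71 / 3 = 256.9 kPa.

q_all ≈ 255 kPa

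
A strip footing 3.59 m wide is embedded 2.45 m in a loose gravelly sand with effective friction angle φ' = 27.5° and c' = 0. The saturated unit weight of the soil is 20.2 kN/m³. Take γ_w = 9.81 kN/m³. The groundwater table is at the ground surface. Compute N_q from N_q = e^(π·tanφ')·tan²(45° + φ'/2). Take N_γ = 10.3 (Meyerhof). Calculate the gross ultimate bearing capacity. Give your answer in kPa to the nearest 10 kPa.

q_ult ≈ 550 kPa

tan27.5° = 0.5206, so N_q = e^(π×0.5206)·tan²(58.75°) = 5.132 × 2.716 = 13.94.
γ' = 20.2 − 9.81 = 10.39 kN/m³ (submerged throughout). q = 10.39 × 2.45 = 25.455 kPa; the same γ' applies in the ½γBN_γ term.
q·N_q = 25.455 × 13.936 = 354.75 kPa
0.5·γ·B·N_γ = 0.5 × 10.39 × 3.59 × 10.3 = 192.1 kPa
q_ult = 354.75 + 192.1 = 546.84 kPa.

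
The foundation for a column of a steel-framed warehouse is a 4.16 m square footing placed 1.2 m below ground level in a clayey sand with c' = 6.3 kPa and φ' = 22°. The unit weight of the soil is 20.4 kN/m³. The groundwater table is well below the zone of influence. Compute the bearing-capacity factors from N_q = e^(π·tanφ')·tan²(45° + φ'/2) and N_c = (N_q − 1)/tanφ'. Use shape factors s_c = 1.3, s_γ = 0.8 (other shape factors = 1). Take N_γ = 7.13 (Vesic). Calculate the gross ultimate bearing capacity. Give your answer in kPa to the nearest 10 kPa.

q_ult ≈ 570 kPa

tan22° = 0.404, so N_q = e^(π×0.404)·tan²(56°) = 3.558 × 2.198 = 7.82.
N_c = (7.82 − 1)/tan22° = 16.88.
Effective surcharge at the founding depth q = γ·D_f = 20.4 × 1.2 = 24.48 kPa.
q_ult = c·N_c·s_c + q·N_q + 0.5·γ·B·N_γ·s_γ
     = 6.3 × 16.883 × 1.3 + 24.48 × 7.8211 + 0.5 × 20.4 × 4.16 × 7.13 × 0.8
     = 138.27 + 191.46 + 242.03 = 571.76 kPa.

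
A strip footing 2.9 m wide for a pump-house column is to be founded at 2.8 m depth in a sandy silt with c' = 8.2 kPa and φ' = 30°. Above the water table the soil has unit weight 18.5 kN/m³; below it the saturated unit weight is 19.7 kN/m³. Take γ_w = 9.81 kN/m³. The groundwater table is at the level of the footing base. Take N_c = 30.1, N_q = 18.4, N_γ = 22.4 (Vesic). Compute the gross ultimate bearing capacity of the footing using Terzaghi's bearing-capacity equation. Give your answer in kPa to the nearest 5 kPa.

Effective surcharge at the founding depth q = γ·D_f = 18.5 × 2.8 = 51.8 kPa.
The water table coincides with the base, so in the self-weight term γ → γ' = 9.89 kN/m³.
q_ult = c·N_c + q·N_q + 0.5·γ·B·N_γ
     = 8.2 × 30.1 + 51.8 × 18.4 + 0.5 × 9.89 × 2.9 × 22.4
     = 246.82 + 953.12 + 321.23 = 1521.2 kPa.

q_ult ≈ 1520 kPa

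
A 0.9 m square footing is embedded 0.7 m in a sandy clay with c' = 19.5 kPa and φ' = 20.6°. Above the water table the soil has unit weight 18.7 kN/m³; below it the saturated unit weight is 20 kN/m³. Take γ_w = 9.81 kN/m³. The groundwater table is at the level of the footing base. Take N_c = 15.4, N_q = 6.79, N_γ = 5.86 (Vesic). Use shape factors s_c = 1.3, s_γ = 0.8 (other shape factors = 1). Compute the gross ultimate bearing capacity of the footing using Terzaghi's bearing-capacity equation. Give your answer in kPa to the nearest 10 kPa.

q_ult ≈ 500 kPa

Overburden at base level: q = 18.7 × 0.7 = 13.09 kPa.
Below the base the soil is submerged, so the ½γBN_γ term uses γ' = 20 − 9.81 = 10.19 kN/m³.
Cohesion term c·N_c·s_c = 19.5 × 15.4 × 1.3 = 390.39 kPa; surcharge term q·N_q = 13.09 × 6.79 = 88.881 kPa; self-weight term 0.5·γ·B·N_γ·s_γ = 0.5 × 10.19 × 0.9 × 5.86 × 0.8 = 21.497 kPa.
q_ult = 390.39 + 88.881 + 21.497 = 500.77 kPa.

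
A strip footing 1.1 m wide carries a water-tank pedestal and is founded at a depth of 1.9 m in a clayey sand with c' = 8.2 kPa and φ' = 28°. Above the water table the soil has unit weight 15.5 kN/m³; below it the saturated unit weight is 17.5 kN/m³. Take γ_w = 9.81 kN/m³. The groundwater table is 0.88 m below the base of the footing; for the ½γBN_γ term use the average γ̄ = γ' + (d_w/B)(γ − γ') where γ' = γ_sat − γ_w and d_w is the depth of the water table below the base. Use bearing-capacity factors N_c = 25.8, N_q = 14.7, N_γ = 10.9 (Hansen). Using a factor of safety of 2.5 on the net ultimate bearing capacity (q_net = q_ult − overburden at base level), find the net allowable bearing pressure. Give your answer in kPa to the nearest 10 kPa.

q_all(net) ≈ 280 kPa

Overburden at base level: q = 15.5 × 1.9 = 29.45 kPa.
The water table is 0.88 m below the base (< B = 1.1 m), so the ½γBN_γ term uses γ̄ = γ' + (d_w/B)(γ − γ') = 7.69 + (0.88/1.1)(15.5 − 7.69) = 13.938 kN/m³.
Cohesion term c·N_c = 8.2 × 25.8 = 211.56 kPa; surcharge term q·N_q = 29.45 × 14.7 = 432.91 kPa; self-weight term 0.5·γ·B·N_γ = 0.5 × 13.938 × 1.1 × 10.9 = 83.558 kPa.
q_ult = 211.56 + 432.91 + 83.558 = 728.03 kPa.
q_net = 728.03 − 29.45 = 698.58 kPa.
q_all(net) = 698.58 / 2.5 = 279.43 kPa.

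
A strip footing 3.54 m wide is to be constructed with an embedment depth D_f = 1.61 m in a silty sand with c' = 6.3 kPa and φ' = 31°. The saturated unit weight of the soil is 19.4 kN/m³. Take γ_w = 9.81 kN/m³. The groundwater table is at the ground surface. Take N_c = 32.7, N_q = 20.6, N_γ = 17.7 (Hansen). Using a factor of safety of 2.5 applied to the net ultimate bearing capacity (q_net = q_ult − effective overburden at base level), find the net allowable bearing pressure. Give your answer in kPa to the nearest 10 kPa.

q_all(net) ≈ 320 kPa

With the water table at the surface the whole profile is submerged: γ' = 19.4 − 9.81 = 9.59 kN/m³, so q = γ'·D_f = 15.44 kPa; the same γ' applies in the ½γBN_γ term.
q_ult = c·N_c + q·N_q + 0.5·γ·B·N_γ
     = 6.3 × 32.7 + 15.44 × 20.6 + 0.5 × 9.59 × 3.54 × 17.7
     = 206.01 + 318.06 + 300.45 = 824.52 kPa.
Net ultimate: q_net = 824.52 − 15.44 = 809.08 kPa.
q_all(net) = 809.08 / 2.5 = 323.63 kPa.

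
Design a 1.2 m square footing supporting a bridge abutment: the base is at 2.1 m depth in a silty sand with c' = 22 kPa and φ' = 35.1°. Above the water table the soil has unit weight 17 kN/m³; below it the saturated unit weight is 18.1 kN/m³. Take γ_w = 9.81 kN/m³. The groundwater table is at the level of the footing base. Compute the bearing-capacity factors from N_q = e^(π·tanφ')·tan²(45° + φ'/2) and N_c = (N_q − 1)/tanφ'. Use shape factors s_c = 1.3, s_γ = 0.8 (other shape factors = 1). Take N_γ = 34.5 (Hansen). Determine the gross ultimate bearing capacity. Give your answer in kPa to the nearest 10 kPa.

tan35.1° = 0.7028, so N_q = e^(π×0.7028)·tan²(62.55°) = 9.097 × 3.706 = 33.71.
N_c = (33.71 − 1)/tan35.1° = 46.55.
Effective surcharge at the founding depth q = γ·D_f = 17 × 2.1 = 35.7 kPa.
The water table coincides with the base, so in the self-weight term γ → γ' = 8.29 kN/m³.
q_ult = c·N_c·s_c + q·N_q + 0.5·γ·B·N_γ·s_γ
     = 22 × 46.546 × 1.3 + 35.7 × 33.713 + 0.5 × 8.29 × 1.2 × 34.5 × 0.8
     = 1331.2 + 1203.6 + 137.28 = 2672.1 kPa.

q_ult ≈ 2670 kPa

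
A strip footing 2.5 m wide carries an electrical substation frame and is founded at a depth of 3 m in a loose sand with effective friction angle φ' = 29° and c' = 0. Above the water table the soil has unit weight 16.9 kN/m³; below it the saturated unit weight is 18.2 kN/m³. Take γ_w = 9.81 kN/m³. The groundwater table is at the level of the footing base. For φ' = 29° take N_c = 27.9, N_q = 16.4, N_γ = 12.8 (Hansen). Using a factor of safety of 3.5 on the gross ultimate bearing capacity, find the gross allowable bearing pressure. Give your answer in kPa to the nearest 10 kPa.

q_all ≈ 280 kPa

Effective surcharge at the founding depth q = γ·D_f = 16.9 × 3 = 50.7 kPa.
The water table coincides with the base, so in the self-weight term γ → γ' = 8.39 kN/m³.
q_ult = q·N_q + 0.5·γ·B·N_γ
     = 50.7 × 16.4 + 0.5 × 8.39 × 2.5 × 12.8
     = 831.48 + 134.24 = 965.72 kPa.
q_all = 965.72 / 3.5 = 275.92 kPa.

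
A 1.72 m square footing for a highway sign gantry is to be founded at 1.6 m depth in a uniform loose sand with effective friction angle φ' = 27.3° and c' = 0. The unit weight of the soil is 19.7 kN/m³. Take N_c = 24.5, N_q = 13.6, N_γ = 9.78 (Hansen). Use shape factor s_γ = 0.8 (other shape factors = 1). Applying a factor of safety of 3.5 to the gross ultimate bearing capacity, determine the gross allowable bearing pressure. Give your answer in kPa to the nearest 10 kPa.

q_all ≈ 160 kPa

q = γ·D_f = 19.7 × 1.6 = 31.52 kPa.
q·N_q = 31.52 × 13.6 = 428.67 kPa
0.5·γ·B·N_γ·s_γ = 0.5 × 19.7 × 1.72 × 9.78 × 0.8 = 132.55 kPa
q_ult = 428.67 + 132.55 = 561.23 kPa.
q_all = q_ult / FS = 561.23 / 3.5 = 160.35 kPa.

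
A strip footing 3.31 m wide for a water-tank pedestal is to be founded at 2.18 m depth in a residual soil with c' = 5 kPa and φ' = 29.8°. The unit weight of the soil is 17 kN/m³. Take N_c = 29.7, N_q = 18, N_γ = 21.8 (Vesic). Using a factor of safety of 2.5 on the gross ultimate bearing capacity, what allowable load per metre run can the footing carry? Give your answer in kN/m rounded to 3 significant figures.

q = γ·D_f = 17 × 2.18 = 37.06 kPa.
c·N_c = 5 × 29.7 = 148.5 kPa
q·N_q = 37.06 × 18 = 667.08 kPa
0.5·γ·B·N_γ = 0.5 × 17 × 3.31 × 21.8 = 613.34 kPa
q_ult = 148.5 + 667.08 + 613.34 = 1428.9 kPa.
Gross allowable pressure q_all = 1428.9 / 2.5 = 571.57 kPa.
Allowable wall load = q_all × B = 571.57 × 3.31 = 1891.9 kN per metre run.

≈ 1890 kN/m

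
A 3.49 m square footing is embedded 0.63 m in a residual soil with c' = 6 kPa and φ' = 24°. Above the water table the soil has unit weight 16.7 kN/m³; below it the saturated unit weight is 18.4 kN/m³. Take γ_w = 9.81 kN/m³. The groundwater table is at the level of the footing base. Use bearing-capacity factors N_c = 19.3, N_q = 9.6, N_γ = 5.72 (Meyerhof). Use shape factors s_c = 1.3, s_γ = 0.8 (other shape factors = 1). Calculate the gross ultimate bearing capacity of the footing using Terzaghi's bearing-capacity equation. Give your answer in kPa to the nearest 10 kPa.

q_ult ≈ 320 kPa

Effective surcharge at the founding depth q = γ·D_f = 16.7 × 0.63 = 10.521 kPa.
The water table coincides with the base, so in the self-weight term γ → γ' = 8.59 kN/m³.
q_ult = c·N_c·s_c + q·N_q + 0.5·γ·B·N_γ·s_γ
     = 6 × 19.3 × 1.3 + 10.521 × 9.6 + 0.5 × 8.59 × 3.49 × 5.72 × 0.8
     = 150.54 + 101 + 68.592 = 320.13 kPa.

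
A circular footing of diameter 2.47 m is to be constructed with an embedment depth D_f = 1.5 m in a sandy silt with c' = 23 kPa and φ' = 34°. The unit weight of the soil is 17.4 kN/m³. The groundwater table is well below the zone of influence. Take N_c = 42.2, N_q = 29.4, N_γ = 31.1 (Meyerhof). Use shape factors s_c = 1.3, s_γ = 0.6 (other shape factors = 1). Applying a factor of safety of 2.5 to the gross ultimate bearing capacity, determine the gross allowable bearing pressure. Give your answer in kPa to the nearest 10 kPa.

q_all ≈ 970 kPa

q = γ·D_f = 17.4 × 1.5 = 26.1 kPa.
c·N_c·s_c = 23 × 42.2 × 1.3 = 1261.8 kPa
q·N_q = 26.1 × 29.4 = 767.34 kPa
0.5·γ·B·N_γ·s_γ = 0.5 × 17.4 × 2.47 × 31.1 × 0.6 = 400.98 kPa
q_ult = 1261.8 + 767.34 + 400.98 = 2430.1 kPa.
q_all = q_ult / FS = 2430.1 / 2.5 = 972.04 kPa.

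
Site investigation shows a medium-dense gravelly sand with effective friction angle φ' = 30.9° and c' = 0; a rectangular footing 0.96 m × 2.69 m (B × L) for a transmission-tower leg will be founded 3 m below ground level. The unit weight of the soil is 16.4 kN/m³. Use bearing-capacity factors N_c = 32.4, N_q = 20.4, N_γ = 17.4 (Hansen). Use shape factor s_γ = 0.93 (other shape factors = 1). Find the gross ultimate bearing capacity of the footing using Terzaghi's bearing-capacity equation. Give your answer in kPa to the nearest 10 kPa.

Effective surcharge at the founding depth q = γ·D_f = 16.4 × 3 = 49.2 kPa.
q_ult = q·N_q + 0.5·γ·B·N_γ·s_γ
     = 49.2 × 20.4 + 0.5 × 16.4 × 0.96 × 17.4 × 0.93
     = 1003.7 + 127.38 = 1131.1 kPa.

q_ult ≈ 1130 kPa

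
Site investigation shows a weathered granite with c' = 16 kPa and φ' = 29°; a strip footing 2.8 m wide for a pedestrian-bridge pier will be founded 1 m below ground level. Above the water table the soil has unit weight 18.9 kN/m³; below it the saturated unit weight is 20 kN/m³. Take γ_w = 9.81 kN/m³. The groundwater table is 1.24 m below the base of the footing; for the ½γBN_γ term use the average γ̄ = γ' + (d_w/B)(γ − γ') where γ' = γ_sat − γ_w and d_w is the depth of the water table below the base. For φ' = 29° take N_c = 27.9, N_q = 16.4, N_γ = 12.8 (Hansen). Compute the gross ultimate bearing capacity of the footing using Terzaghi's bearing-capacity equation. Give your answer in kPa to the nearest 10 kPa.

q_ult ≈ 1010 kPa

Overburden at base level: q = 18.9 × 1 = 18.9 kPa.
The water table is 1.24 m below the base (< B = 2.8 m), so the ½γBN_γ term uses γ̄ = γ' + (d_w/B)(γ − γ') = 10.19 + (1.24/2.8)(18.9 − 10.19) = 14.047 kN/m³.
Cohesion term c·N_c = 16 × 27.9 = 446.4 kPa; surcharge term q·N_q = 18.9 × 16.4 = 309.96 kPa; self-weight term 0.5·γ·B·N_γ = 0.5 × 14.047 × 2.8 × 12.8 = 251.73 kPa.
q_ult = 446.4 + 309.96 + 251.73 = 1008.1 kPa.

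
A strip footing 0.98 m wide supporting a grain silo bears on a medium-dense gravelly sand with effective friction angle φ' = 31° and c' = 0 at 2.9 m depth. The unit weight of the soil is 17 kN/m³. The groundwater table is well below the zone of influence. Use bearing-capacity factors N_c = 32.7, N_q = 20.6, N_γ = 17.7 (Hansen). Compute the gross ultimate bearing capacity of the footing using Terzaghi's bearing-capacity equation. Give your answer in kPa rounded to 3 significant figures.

Effective surcharge at the founding depth q = γ·D_f = 17 × 2.9 = 49.3 kPa.
q_ult = q·N_q + 0.5·γ·B·N_γ
     = 49.3 × 20.6 + 0.5 × 17 × 0.98 × 17.7
     = 1015.6 + 147.44 = 1163 kPa.

q_ult ≈ 1160 kPa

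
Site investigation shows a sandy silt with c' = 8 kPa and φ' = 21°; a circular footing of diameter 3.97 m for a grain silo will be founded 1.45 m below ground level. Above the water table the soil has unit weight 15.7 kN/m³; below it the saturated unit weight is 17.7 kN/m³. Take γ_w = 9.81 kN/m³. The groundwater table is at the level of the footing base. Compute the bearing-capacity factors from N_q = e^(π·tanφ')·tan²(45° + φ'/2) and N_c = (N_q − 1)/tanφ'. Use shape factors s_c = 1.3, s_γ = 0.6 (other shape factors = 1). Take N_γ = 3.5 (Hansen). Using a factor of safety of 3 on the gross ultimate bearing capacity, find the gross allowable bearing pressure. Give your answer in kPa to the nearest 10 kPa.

q_all ≈ 120 kPa

N_q = e^(π·tan21°)·tan²(55.5°) = 7.07; N_c = (N_q − 1)/tanφ' = 15.81.
Overburden at base level: q = 15.7 × 1.45 = 22.765 kPa.
Below the base the soil is submerged, so the ½γBN_γ term uses γ' = 17.7 − 9.81 = 7.89 kN/m³.
Cohesion term c·N_c·s_c = 8 × 15.815 × 1.3 = 164.47 kPa; surcharge term q·N_q = 22.765 × 7.0708 = 160.97 kPa; self-weight term 0.5·γ·B·N_γ·s_γ = 0.5 × 7.89 × 3.97 × 3.5 × 0.6 = 32.889 kPa.
q_ult = 164.47 + 160.97 + 32.889 = 358.33 kPa.
q_all = 358.33 / 3 = 119.44 kPa.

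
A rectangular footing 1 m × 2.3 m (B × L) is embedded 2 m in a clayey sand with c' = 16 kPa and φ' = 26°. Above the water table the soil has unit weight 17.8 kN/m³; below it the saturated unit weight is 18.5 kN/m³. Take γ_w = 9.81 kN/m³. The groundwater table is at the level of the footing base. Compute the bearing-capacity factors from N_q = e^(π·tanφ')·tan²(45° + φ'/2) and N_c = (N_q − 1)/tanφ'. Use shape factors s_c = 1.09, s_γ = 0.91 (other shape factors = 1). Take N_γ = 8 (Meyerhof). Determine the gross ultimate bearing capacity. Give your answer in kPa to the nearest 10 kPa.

tan26° = 0.4877, so N_q = e^(π×0.4877)·tan²(58°) = 4.629 × 2.561 = 11.85.
N_c = (11.85 − 1)/tan26° = 22.25.
Effective surcharge at the founding depth q = γ·D_f = 17.8 × 2 = 35.6 kPa.
The water table coincides with the base, so in the self-weight term γ → γ' = 8.69 kN/m³.
q_ult = c·N_c·s_c + q·N_q + 0.5·γ·B·N_γ·s_γ
     = 16 × 22.254 × 1.09 + 35.6 × 11.854 + 0.5 × 8.69 × 1 × 8 × 0.91
     = 388.12 + 422.01 + 31.632 = 841.76 kPa.

q_ult ≈ 840 kPa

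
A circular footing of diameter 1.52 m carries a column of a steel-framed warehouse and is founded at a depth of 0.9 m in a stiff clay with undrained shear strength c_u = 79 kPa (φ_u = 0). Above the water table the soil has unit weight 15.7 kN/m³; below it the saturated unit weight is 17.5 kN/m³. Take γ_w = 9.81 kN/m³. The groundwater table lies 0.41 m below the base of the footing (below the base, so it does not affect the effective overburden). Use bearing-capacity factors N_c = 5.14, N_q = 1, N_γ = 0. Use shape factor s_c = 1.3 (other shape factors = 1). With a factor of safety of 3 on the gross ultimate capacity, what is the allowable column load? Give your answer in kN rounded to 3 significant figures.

q = γ·D_f = 15.7 × 0.9 = 14.13 kPa.
c·N_c·s_c = 79 × 5.14 × 1.3 = 527.88 kPa
q·N_q = 14.13 × 1 = 14.13 kPa
q_ult = 527.88 + 14.13 = 542.01 kPa.
Gross allowable pressure q_all = 542.01 / 3 = 180.67 kPa.
Footing area = 1.8146 m², so allowable column load = 180.67 × 1.8146 = 327.84 kN.

P_all ≈ 328 kN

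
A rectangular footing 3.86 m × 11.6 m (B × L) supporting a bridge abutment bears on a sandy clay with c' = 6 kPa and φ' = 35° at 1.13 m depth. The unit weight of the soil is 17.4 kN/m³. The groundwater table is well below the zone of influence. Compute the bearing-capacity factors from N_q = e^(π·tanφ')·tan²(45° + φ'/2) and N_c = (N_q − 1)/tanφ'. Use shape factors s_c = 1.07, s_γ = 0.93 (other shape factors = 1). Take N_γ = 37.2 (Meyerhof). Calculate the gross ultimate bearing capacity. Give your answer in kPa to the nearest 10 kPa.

q_ult ≈ 2110 kPa

tan35° = 0.7002, so N_q = e^(π×0.7002)·tan²(62.5°) = 9.023 × 3.69 = 33.3.
N_c = (33.3 − 1)/tan35° = 46.12.
Overburden at base level: q = 17.4 × 1.13 = 19.662 kPa.
Cohesion term c·N_c·s_c = 6 × 46.124 × 1.07 = 296.11 kPa; surcharge term q·N_q = 19.662 × 33.296 = 654.67 kPa; self-weight term 0.5·γ·B·N_γ·s_γ = 0.5 × 17.4 × 3.86 × 37.2 × 0.93 = 1161.8 kPa.
q_ult = 296.11 + 654.67 + 1161.8 = 2112.6 kPa.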